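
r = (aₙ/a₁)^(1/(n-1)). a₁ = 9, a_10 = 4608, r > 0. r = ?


r^(n-1) = aₙ/a₁
r^9 = 4608/9 = 512
r = 512^(1/9)
= 2

r = 2


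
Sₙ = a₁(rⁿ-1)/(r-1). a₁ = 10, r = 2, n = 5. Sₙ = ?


Sₙ = 10×(2^5 - 1)/(2 - 1)
= 10×(32 - 1)/1
= 10×31/1
= 310

S_5 = 310


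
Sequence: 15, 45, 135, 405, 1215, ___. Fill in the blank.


Pattern: geometric (r=3)
Terms: 15, 45, 135, 405, 1215
Next term = 3645

Next term = 3645


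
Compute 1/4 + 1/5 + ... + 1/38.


Σₖ₌4^38 1/k = 1/4 + 1/5 + 1/6 + ... + 1/38
= 1163092393297033/485721041551200
≈ 2.3946

Sum = 1163092393297033/485721041551200 ≈ 2.3946


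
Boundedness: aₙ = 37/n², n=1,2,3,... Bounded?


a₁ = 37, a₂ = 37/4, a₃ = 37/9, ...
0 < aₙ ≤ 37 for all n ≥ 1
The sequence IS bounded

Bounded (0 < aₙ ≤ 37)


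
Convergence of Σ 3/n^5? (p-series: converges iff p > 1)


p-series test: Σ c/n^p converges if p > 1, diverges if p ≤ 1 (constant c > 0 doesn't affect convergence).
p = 5
5 > 1 → CONVERGES

Converges (p = 5 > 1)


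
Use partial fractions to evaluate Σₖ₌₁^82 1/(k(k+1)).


1/(k(k+1)) = 1/k - 1/(k+1) (partial fractions)
Telescoping: Σ = 1 - 1/83 = 82/83

Sum = 82/83


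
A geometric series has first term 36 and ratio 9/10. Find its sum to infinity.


S∞ = a₁/(1-r) = 36/(1 - 9/10)
= 36/(1/10)
= 360

S∞ = 360


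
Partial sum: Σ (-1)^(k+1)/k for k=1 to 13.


S = 1 - 1/2 + 1/3 - 1/4 + 1/5 - 1/6 + 1/7 - 1/8 ± ...
= 0.7301
(Full series converges to +ln(2) ≈ +0.6931)

S_13 = 0.7301


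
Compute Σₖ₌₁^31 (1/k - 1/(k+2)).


Telescoping with gap 2: two head and two tail terms survive.
= (1 + 1/2) - (1/32 + 1/33)
= 3/2 - 1/32 - 1/33 = 1519/1056

Sum = 1519/1056


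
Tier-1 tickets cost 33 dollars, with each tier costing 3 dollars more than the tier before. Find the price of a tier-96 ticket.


aₙ = a₁ + (n-1)d
= 33 + (96-1)×3
= 33 + 285
= 318

a_96 = 318


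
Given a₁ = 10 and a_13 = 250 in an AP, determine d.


d = (aₙ - a₁)/(n-1)
= (250 - 10)/(13-1)
= 240/12 = 20

d = 20


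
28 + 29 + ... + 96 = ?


Σₖ₌28^96 k = Σₖ₌₁^96 k − Σₖ₌₁^27 k
= 96·97/2 − 27·28/2
= 4656 − 378 = 4278

Σk = 4278


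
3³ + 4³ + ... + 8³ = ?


Σₖ₌3^8 k³ = [8·9/2]² − [2·3/2]²
= 1296 − 9 = 1287

Σk³ = 1287


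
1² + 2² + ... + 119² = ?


n = 119
n(n+1)(2n+1)/6 = 119×120×239/6
= 3412920/6 = 568820

Σk² = 568820


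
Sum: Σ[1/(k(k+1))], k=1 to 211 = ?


1/(k(k+1)) = 1/k - 1/(k+1) (partial fractions)
Telescoping: Σ = 1 - 1/212 = 211/212

Sum = 211/212


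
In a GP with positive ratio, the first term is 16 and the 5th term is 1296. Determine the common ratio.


r^(n-1) = aₙ/a₁
r^4 = 1296/16 = 81
r = 81^(1/4)
= ±3; taking r > 0 gives r = 3

r = 3


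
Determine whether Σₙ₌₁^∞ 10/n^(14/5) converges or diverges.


p-series test: Σ c/n^p converges if p > 1, diverges if p ≤ 1 (constant c > 0 doesn't affect convergence).
p = 14/5
14/5 > 1 → CONVERGES

Converges (p = 14/5 > 1)


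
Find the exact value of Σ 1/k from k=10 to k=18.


Σₖ₌10^18 1/k = 1/10 + 1/11 + 1/12 + 1/13 + 1/14 + 1/15 + 1/16 + 1/17 + 1/18
= 1632341/2450448
≈ 0.6661

Sum = 1632341/2450448 ≈ 0.6661


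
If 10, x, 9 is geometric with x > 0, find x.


GM = √(10×9) = √90 = 9.4868

GM = 9.4868


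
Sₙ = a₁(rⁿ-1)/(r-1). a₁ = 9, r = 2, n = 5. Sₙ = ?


Sₙ = 9×(2^5 - 1)/(2 - 1)
= 9×(32 - 1)/1
= 9×31/1
= 279

S_5 = 279


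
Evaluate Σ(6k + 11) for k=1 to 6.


Σ(6k+11) = 6·Σk + 11·n
= 6·21 + 11·6
= 126 + 66 = 192

Σ = 192


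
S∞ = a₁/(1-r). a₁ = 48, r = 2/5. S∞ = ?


S∞ = a₁/(1-r) = 48/(1 - 2/5)
= 48/(3/5)
= 80

S∞ = 80


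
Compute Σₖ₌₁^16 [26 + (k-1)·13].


aₙ = 26 + (16-1)×13 = 221
Sₙ = n(a₁+aₙ)/2 = 16×(26+221)/2
= 16×247/2 = 1976

S_16 = 1976


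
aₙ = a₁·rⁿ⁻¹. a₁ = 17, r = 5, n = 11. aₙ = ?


aₙ = a₁·r^(n-1)
= 17×5^10
= 17×9765625
= 166015625

a_11 = 166015625


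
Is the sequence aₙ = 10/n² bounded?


a₁ = 10, a₂ = 10/4, a₃ = 10/9, ...
0 < aₙ ≤ 10 for all n ≥ 1
The sequence IS bounded

Bounded (0 < aₙ ≤ 10)


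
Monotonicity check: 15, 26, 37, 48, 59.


Differences: 11, 11, 11, 11
All differences > 0 → strictly INCREASING

Monotonically increasing


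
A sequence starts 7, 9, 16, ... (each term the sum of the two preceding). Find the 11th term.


Computing iteratively: 7, 9, 16, 25, 41, 66, 107, 173, 280, 453, 733
a_11 = 733

a_11 = 733


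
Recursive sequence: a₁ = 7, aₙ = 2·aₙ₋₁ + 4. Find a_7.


Computing step by step:
a_1 = 7
a_2 = 18
a_3 = 40
a_4 = 84
a_5 = 172
a_6 = 348
a_7 = 700


a_7 = 700


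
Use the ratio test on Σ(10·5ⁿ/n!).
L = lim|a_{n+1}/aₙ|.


aₙ = 10·5^n/n!
a_{n+1}/aₙ = 5^(n+1)/(n+1)! × n!/5^n  (constant 10 cancels)
= 5/(n+1)
L = lim(n→∞) 5/(n+1) = 0
L < 1 → series CONVERGES

Converges (ratio test: L = 0 < 1)


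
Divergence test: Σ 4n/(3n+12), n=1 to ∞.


lim(n→∞) 4n/(3n+12) = 4/3 = 4/3  (divide numerator and denominator by n)
lim aₙ = 4/3 ≠ 0 → series DIVERGES

Diverges (lim aₙ = 4/3 ≠ 0)


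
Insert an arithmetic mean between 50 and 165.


AM = (50 + 165)/2 = 215/2 = 107.5

AM = 107.5


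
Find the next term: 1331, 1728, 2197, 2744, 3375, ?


Pattern: perfect cubes: n³
Terms: 1331, 1728, 2197, 2744, 3375
Next term = 4096

Next term = 4096


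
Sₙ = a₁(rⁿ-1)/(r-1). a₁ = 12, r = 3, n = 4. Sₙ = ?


Sₙ = 12×(3^4 - 1)/(3 - 1)
= 12×(81 - 1)/2
= 12×80/2
= 480

S_4 = 480


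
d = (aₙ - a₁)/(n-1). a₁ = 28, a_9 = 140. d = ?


d = (aₙ - a₁)/(n-1)
= (140 - 28)/(9-1)
= 112/8 = 14

d = 14


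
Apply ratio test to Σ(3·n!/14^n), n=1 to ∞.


aₙ = 3·n!/14^n
a_{n+1}/aₙ = (n+1)!/14^(n+1) × 14^n/n!  (constant 3 cancels)
= (n+1)/14
L = lim(n→∞) (n+1)/14 = ∞
L > 1 → series DIVERGES

Diverges (ratio test: L = ∞ > 1)


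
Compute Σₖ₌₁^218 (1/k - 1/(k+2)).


Telescoping with gap 2: two head and two tail terms survive.
= (1 + 1/2) - (1/219 + 1/220)
= 3/2 - 1/219 - 1/220 = 71831/48180

Sum = 71831/48180


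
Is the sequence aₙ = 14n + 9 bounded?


aₙ = 14n + 9 → as n→∞, aₙ→∞
No finite upper bound exists
The sequence is UNBOUNDED

Unbounded (aₙ → ∞ as n → ∞)


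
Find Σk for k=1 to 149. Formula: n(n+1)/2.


n(n+1)/2 = 149×150/2 = 22350/2 = 11175

Σk = 11175


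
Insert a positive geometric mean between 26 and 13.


GM = √(26×13) = √338 = 18.3848

GM = 18.3848


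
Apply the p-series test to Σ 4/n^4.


p-series test: Σ c/n^p converges if p > 1, diverges if p ≤ 1 (constant c > 0 doesn't affect convergence).
p = 4
4 > 1 → CONVERGES

Converges (p = 4 > 1)


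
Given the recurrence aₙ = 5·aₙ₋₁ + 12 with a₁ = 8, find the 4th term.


Computing step by step:
a_1 = 8
a_2 = 52
a_3 = 272
a_4 = 1372


a_4 = 1372


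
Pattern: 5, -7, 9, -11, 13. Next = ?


Pattern: alternating sign, magnitude arithmetic (d=2)
Terms: 5, -7, 9, -11, 13
Next term = -15

Next term = -15


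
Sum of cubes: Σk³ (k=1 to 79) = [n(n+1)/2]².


n(n+1)/2 = 79×80/2 = 3160
Σk³ = 3160² = 9985600

Σk³ = 9985600


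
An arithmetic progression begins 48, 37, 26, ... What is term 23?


aₙ = a₁ + (n-1)d
= 48 + (23-1)×-11
= 48 - 242
= -194

a_23 = -194


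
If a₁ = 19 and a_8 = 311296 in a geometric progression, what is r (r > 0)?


r^(n-1) = aₙ/a₁
r^7 = 311296/19 = 16384
r = 16384^(1/7)
= 4

r = 4


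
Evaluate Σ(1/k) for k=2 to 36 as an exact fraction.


Σₖ₌2^36 1/k = 1/2 + 1/3 + 1/4 + ... + 1/36
= 41674329717109/13127595717600
≈ 3.1746

Sum = 41674329717109/13127595717600 ≈ 3.1746


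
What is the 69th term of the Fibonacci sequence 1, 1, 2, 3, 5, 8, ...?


Fibonacci sequence: 1, 1, 2, 3, 5, 8, 13, 21, 34, 55, 89, ...
F(69) = 117669030460994

F(69) = 117669030460994


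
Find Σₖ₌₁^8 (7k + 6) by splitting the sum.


Σ(7k+6) = 7·Σk + 6·n
= 7·36 + 6·8
= 252 + 48 = 300

Σ = 300


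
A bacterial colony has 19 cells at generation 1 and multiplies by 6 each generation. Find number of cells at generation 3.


aₙ = a₁·r^(n-1)
= 19×6^2
= 19×36
= 684

a_3 = 684


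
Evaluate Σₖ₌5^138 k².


Σₖ₌5^138 k² = Σₖ₌₁^138 k² − Σₖ₌₁^4 k²
= 138·139·277/6 − 4·5·9/6
= 885569 − 30 = 885539

Σk² = 885539


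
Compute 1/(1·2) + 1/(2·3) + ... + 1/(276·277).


1/(k(k+1)) = 1/k - 1/(k+1) (partial fractions)
Telescoping: Σ = 1 - 1/277 = 276/277

Sum = 276/277


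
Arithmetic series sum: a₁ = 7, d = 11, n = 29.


aₙ = 7 + (29-1)×11 = 315
Sₙ = n(a₁+aₙ)/2 = 29×(7+315)/2
= 29×322/2 = 4669

S_29 = 4669


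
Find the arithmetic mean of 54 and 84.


AM = (54 + 84)/2 = 138/2 = 69

AM = 69


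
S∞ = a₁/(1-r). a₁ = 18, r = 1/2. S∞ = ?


S∞ = a₁/(1-r) = 18/(1 - 1/2)
= 18/(1/2)
= 36

S∞ = 36


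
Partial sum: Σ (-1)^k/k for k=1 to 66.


S = -1 + 1/2 - 1/3 + 1/4 - 1/5 + 1/6 - 1/7 + 1/8 ± ...
= -0.6856
(Full series converges to -ln(2) ≈ -0.6931)

S_66 = -0.6856


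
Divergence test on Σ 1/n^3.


lim(n→∞) 1/n^3 = 0
lim aₙ = 0 → nth-term test is INCONCLUSIVE
(Need other tests; this is actually a convergent p-series with p=3 > 1)

Inconclusive (lim aₙ = 0; need another test)


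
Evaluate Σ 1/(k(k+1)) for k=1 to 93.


1/(k(k+1)) = 1/k - 1/(k+1) (partial fractions)
Telescoping: Σ = 1 - 1/94 = 93/94

Sum = 93/94


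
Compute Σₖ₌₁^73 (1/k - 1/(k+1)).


Telescoping: adjacent terms cancel.
= 1/1 - 1/74
= 1 - 1/74 = 73/74

Sum = 73/74


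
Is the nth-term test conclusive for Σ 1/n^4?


lim(n→∞) 1/n^4 = 0
lim aₙ = 0 → nth-term test is INCONCLUSIVE
(Need other tests; this is actually a convergent p-series with p=4 > 1)

Inconclusive (lim aₙ = 0; need another test)


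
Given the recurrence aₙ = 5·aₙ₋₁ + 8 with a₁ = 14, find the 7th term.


Computing step by step:
a_1 = 14
a_2 = 78
a_3 = 398
a_4 = 1998
a_5 = 9998
a_6 = 49998
a_7 = 249998


a_7 = 249998


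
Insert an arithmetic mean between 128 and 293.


AM = (128 + 293)/2 = 421/2 = 210.5

AM = 210.5


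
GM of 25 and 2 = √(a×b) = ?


GM = √(25×2) = √50 = 7.0711

GM = 7.0711


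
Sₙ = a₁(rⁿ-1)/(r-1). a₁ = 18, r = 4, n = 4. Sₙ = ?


Sₙ = 18×(4^4 - 1)/(4 - 1)
= 18×(256 - 1)/3
= 18×255/3
= 1530

S_4 = 1530


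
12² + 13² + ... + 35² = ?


Σₖ₌12^35 k² = Σₖ₌₁^35 k² − Σₖ₌₁^11 k²
= 35·36·71/6 − 11·12·23/6
= 14910 − 506 = 14404

Σk² = 14404


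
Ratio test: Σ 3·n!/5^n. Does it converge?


aₙ = 3·n!/5^n
a_{n+1}/aₙ = (n+1)!/5^(n+1) × 5^n/n!  (constant 3 cancels)
= (n+1)/5
L = lim(n→∞) (n+1)/5 = ∞
L > 1 → series DIVERGES

Diverges (ratio test: L = ∞ > 1)


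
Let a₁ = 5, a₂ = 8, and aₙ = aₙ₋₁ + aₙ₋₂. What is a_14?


Computing iteratively: 5, 8, 13, 21, 34, 55, 89, 144, 233, 377, 610, 987, ...
a_14 = 2584

a_14 = 2584


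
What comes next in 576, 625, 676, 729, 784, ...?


Pattern: perfect squares: n²
Terms: 576, 625, 676, 729, 784
Next term = 841

Next term = 841


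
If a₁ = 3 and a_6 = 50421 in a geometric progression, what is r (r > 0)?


r^(n-1) = aₙ/a₁
r^5 = 50421/3 = 16807
r = 16807^(1/5)
= 7

r = 7


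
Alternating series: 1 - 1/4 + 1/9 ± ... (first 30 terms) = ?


S = 1 - 1/4 + 1/9 - 1/16 + 1/25 - 1/36 + 1/49 - 1/64 ± ...
= 0.8219
(Full series converges to +π²/12 ≈ +0.8225)

S_30 = 0.8219


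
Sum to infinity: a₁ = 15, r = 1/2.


S∞ = a₁/(1-r) = 15/(1 - 1/2)
= 15/(1/2)
= 30

S∞ = 30


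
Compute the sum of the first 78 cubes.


n(n+1)/2 = 78×79/2 = 3081
Σk³ = 3081² = 9492561

Σk³ = 9492561


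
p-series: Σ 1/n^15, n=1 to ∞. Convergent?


p-series test: Σ c/n^p converges if p > 1, diverges if p ≤ 1 (constant c > 0 doesn't affect convergence).
p = 15
15 > 1 → CONVERGES

Converges (p = 15 > 1)


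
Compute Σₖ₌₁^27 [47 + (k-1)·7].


aₙ = 47 + (27-1)×7 = 229
Sₙ = n(a₁+aₙ)/2 = 27×(47+229)/2
= 27×276/2 = 3726

S_27 = 3726


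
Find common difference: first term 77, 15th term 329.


d = (aₙ - a₁)/(n-1)
= (329 - 77)/(15-1)
= 252/14 = 18

d = 18


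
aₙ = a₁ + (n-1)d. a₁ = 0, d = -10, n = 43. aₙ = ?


aₙ = a₁ + (n-1)d
= 0 + (43-1)×-10
= 0 - 420
= -420

a_43 = -420


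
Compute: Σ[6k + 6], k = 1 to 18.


Σ(6k+6) = 6·Σk + 6·n
= 6·171 + 6·18
= 1026 + 108 = 1134

Σ = 1134


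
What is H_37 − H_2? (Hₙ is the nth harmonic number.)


Σₖ₌3^37 1/k = 1/3 + 1/4 + 1/5 + ... + 1/37
= 1312217274475033/485721041551200
≈ 2.7016

Sum = 1312217274475033/485721041551200 ≈ 2.7016


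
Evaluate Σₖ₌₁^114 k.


n(n+1)/2 = 114×115/2 = 13110/2 = 6555

Σk = 6555


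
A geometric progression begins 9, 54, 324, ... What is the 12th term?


aₙ = a₁·r^(n-1)
= 9×6^11
= 9×362797056
= 3265173504

a_12 = 3265173504


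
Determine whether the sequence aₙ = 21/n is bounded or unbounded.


a₁ = 21, a₂ = 21/2, a₃ = 21/3, ...
0 < aₙ ≤ 21 for all n ≥ 1
Lower bound: 0, Upper bound: 21
The sequence IS bounded

Bounded (0 < aₙ ≤ 21)


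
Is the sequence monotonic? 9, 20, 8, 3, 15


Differences: 11, -12, -5, 12
Difference at position 1 is +11 (> 0) but position 2 is -12 (< 0) — sequence both rises and falls
→ NOT monotonic

Not monotonic


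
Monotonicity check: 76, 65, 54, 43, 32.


Differences: -11, -11, -11, -11
All differences < 0 → strictly DECREASING

Monotonically decreasing


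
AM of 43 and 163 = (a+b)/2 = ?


AM = (43 + 163)/2 = 206/2 = 103

AM = 103


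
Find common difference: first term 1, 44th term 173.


d = (aₙ - a₁)/(n-1)
= (173 - 1)/(44-1)
= 172/43 = 4

d = 4


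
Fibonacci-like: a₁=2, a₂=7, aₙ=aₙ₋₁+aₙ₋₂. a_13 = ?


Computing iteratively: 2, 7, 9, 16, 25, 41, 66, 107, 173, 280, 453, 733, ...
a_13 = 1186

a_13 = 1186


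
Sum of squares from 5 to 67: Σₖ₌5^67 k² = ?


Σₖ₌5^67 k² = Σₖ₌₁^67 k² − Σₖ₌₁^4 k²
= 67·68·135/6 − 4·5·9/6
= 102510 − 30 = 102480

Σk² = 102480


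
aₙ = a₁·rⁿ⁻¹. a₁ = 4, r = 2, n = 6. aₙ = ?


aₙ = a₁·r^(n-1)
= 4×2^5
= 4×32
= 128

a_6 = 128


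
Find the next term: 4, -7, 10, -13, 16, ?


Pattern: alternating sign, magnitude arithmetic (d=3)
Terms: 4, -7, 10, -13, 16
Next term = -19

Next term = -19


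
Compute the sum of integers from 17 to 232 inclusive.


Σₖ₌17^232 k = Σₖ₌₁^232 k − Σₖ₌₁^16 k
= 232·233/2 − 16·17/2
= 27028 − 136 = 26892

Σk = 26892


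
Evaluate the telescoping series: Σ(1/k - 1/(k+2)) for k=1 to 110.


Telescoping with gap 2: two head and two tail terms survive.
= (1 + 1/2) - (1/111 + 1/112)
= 3/2 - 1/111 - 1/112 = 18425/12432

Sum = 18425/12432


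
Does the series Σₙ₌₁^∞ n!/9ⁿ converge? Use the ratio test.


aₙ = n!/9^n
a_{n+1}/aₙ = (n+1)!/9^(n+1) × 9^n/n!
= (n+1)/9
L = lim(n→∞) (n+1)/9 = ∞
L > 1 → series DIVERGES

Diverges (ratio test: L = ∞ > 1)


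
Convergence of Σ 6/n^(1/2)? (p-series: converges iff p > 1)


p-series test: Σ c/n^p converges if p > 1, diverges if p ≤ 1 (constant c > 0 doesn't affect convergence).
p = 1/2
1/2 ≤ 1 → DIVERGES

Diverges (p = 1/2 ≤ 1)


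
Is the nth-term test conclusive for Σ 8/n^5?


lim(n→∞) 8/n^5 = 0
lim aₙ = 0 → nth-term test is INCONCLUSIVE
(Need other tests; this is actually a convergent p-series with p=5 > 1)

Inconclusive (lim aₙ = 0; need another test)


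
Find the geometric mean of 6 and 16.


GM = √(6×16) = √96 = 9.798

GM = 9.798


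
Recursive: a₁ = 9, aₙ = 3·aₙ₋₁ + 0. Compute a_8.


Computing step by step:
a_1 = 9
a_2 = 27
a_3 = 81
a_4 = 243
a_5 = 729
a_6 = 2187
a_7 = 6561
a_8 = 19683


a_8 = 19683


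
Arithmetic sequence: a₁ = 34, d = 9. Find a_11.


aₙ = a₁ + (n-1)d
= 34 + (11-1)×9
= 34 + 90
= 124

a_11 = 124


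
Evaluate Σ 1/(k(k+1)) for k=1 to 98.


1/(k(k+1)) = 1/k - 1/(k+1) (partial fractions)
Telescoping: Σ = 1 - 1/99 = 98/99

Sum = 98/99


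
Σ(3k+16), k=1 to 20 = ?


Σ(3k+16) = 3·Σk + 16·n
= 3·210 + 16·20
= 630 + 320 = 950

Σ = 950


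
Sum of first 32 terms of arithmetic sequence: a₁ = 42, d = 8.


aₙ = 42 + (32-1)×8 = 290
Sₙ = n(a₁+aₙ)/2 = 32×(42+290)/2
= 32×332/2 = 5312

S_32 = 5312


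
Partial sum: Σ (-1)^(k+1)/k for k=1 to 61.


S = 1 - 1/2 + 1/3 - 1/4 + 1/5 - 1/6 + 1/7 - 1/8 ± ...
= 0.7013
(Full series converges to +ln(2) ≈ +0.6931)

S_61 = 0.7013


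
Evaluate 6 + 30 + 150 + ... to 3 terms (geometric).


Sₙ = 6×(5^3 - 1)/(5 - 1)
= 6×(125 - 1)/4
= 6×124/4
= 186

S_3 = 186


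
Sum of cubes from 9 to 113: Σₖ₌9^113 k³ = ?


Σₖ₌9^113 k³ = [113·114/2]² − [8·9/2]²
= 41486481 − 1296 = 41485185

Σk³ = 41485185


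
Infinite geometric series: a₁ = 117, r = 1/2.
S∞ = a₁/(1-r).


S∞ = a₁/(1-r) = 117/(1 - 1/2)
= 117/(1/2)
= 234

S∞ = 234


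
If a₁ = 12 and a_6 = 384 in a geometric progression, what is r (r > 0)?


r^(n-1) = aₙ/a₁
r^5 = 384/12 = 32
r = 32^(1/5)
= 2

r = 2


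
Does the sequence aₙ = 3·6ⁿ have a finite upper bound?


aₙ = 3·6ⁿ → as n→∞, aₙ→∞ (since base 6 > 1)
No finite upper bound exists
The sequence is UNBOUNDED

Unbounded (aₙ → ∞ as n → ∞)


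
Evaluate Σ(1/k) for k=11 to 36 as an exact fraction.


Σₖ₌11^36 1/k = 1/11 + 1/12 + 1/13 + ... + 1/36
= 2335944903847/1875370816800
≈ 1.2456

Sum = 2335944903847/1875370816800 ≈ 1.2456


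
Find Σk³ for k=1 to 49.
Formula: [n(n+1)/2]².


n(n+1)/2 = 49×50/2 = 1225
Σk³ = 1225² = 1500625

Σk³ = 1500625


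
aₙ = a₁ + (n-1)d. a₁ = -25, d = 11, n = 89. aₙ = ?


aₙ = a₁ + (n-1)d
= -25 + (89-1)×11
= -25 + 968
= 943

a_89 = 943


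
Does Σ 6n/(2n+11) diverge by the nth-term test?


lim(n→∞) 6n/(2n+11) = 6/2 = 3  (divide numerator and denominator by n)
lim aₙ = 3 ≠ 0 → series DIVERGES

Diverges (lim aₙ = 3 ≠ 0)


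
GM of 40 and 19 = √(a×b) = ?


GM = √(40×19) = √760 = 27.5681

GM = 27.5681


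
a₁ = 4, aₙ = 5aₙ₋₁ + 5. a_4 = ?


Computing step by step:
a_1 = 4
a_2 = 25
a_3 = 130
a_4 = 655


a_4 = 655


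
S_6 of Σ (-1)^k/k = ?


S = -1 + 1/2 - 1/3 + 1/4 - 1/5 + 1/6
= -0.6167
(Full series converges to -ln(2) ≈ -0.6931)

S_6 = -0.6167


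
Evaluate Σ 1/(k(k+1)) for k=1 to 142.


1/(k(k+1)) = 1/k - 1/(k+1) (partial fractions)
Telescoping: Σ = 1 - 1/143 = 142/143

Sum = 142/143


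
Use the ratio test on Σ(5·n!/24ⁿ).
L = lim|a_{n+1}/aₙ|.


aₙ = 5·n!/24^n
a_{n+1}/aₙ = (n+1)!/24^(n+1) × 24^n/n!  (constant 5 cancels)
= (n+1)/24
L = lim(n→∞) (n+1)/24 = ∞
L > 1 → series DIVERGES

Diverges (ratio test: L = ∞ > 1)


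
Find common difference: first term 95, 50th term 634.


d = (aₙ - a₁)/(n-1)
= (634 - 95)/(50-1)
= 539/49 = 11

d = 11


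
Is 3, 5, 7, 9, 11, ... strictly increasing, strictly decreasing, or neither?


Differences: 2, 2, 2, 2
All differences > 0 → strictly INCREASING

Monotonically increasing


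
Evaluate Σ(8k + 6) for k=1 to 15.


Σ(8k+6) = 8·Σk + 6·n
= 8·120 + 6·15
= 960 + 90 = 1050

Σ = 1050


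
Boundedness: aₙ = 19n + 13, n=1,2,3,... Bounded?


aₙ = 19n + 13 → as n→∞, aₙ→∞
No finite upper bound exists
The sequence is UNBOUNDED

Unbounded (aₙ → ∞ as n → ∞)


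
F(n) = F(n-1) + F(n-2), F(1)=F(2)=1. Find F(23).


Fibonacci sequence: 1, 1, 2, 3, 5, 8, 13, 21, 34, 55, 89, ...
F(23) = 28657

F(23) = 28657


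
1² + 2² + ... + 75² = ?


n = 75
n(n+1)(2n+1)/6 = 75×76×151/6
= 860700/6 = 143450

Σk² = 143450


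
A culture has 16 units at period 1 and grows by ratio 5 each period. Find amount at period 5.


aₙ = a₁·r^(n-1)
= 16×5^4
= 16×625
= 10000

a_5 = 10000


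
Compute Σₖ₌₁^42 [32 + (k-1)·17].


aₙ = 32 + (42-1)×17 = 729
Sₙ = n(a₁+aₙ)/2 = 42×(32+729)/2
= 42×761/2 = 15981

S_42 = 15981


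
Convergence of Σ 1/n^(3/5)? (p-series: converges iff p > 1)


p-series test: Σ c/n^p converges if p > 1, diverges if p ≤ 1 (constant c > 0 doesn't affect convergence).
p = 3/5
3/5 ≤ 1 → DIVERGES

Diverges (p = 3/5 ≤ 1)


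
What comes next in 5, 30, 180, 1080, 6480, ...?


Pattern: geometric (r=6)
Terms: 5, 30, 180, 1080, 6480
Next term = 38880

Next term = 38880


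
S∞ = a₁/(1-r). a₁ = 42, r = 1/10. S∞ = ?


S∞ = a₁/(1-r) = 42/(1 - 1/10)
= 42/(9/10)
= 140/3

S∞ = 140/3


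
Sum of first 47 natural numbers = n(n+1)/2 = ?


n(n+1)/2 = 47×48/2 = 2256/2 = 1128

Σk = 1128


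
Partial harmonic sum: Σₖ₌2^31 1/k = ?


Σₖ₌2^31 1/k = 1/2 + 1/3 + 1/4 + ... + 1/31
= 218572480850557/72201776446800
≈ 3.0272

Sum = 218572480850557/72201776446800 ≈ 3.0272


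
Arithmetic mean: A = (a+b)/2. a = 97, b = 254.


AM = (97 + 254)/2 = 351/2 = 175.5

AM = 175.5


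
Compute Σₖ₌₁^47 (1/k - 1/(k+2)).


Telescoping with gap 2: two head and two tail terms survive.
= (1 + 1/2) - (1/48 + 1/49)
= 3/2 - 1/48 - 1/49 = 3431/2352

Sum = 3431/2352


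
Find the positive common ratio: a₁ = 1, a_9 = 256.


r^(n-1) = aₙ/a₁
r^8 = 256/1 = 256
r = 256^(1/8)
= ±2; taking r > 0 gives r = 2

r = 2


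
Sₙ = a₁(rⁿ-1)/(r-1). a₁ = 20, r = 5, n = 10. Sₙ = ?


Sₙ = 20×(5^10 - 1)/(5 - 1)
= 20×(9765625 - 1)/4
= 20×9765624/4
= 48828120

S_10 = 48828120


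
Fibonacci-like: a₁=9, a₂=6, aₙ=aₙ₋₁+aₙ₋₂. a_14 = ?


Computing iteratively: 9, 6, 15, 21, 36, 57, 93, 150, 243, 393, 636, 1029, ...
a_14 = 2694

a_14 = 2694


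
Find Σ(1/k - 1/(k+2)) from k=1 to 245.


Telescoping with gap 2: two head and two tail terms survive.
= (1 + 1/2) - (1/246 + 1/247)
= 3/2 - 1/246 - 1/247 = 45325/30381

Sum = 45325/30381


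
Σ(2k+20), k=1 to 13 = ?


Σ(2k+20) = 2·Σk + 20·n
= 2·91 + 20·13
= 182 + 260 = 442

Σ = 442


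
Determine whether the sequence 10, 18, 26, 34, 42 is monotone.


Differences: 8, 8, 8, 8
All differences > 0 → strictly INCREASING

Monotonically increasing


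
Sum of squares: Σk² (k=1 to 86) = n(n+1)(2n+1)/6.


n = 86
n(n+1)(2n+1)/6 = 86×87×173/6
= 1294386/6 = 215731

Σk² = 215731


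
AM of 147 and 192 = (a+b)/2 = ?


AM = (147 + 192)/2 = 339/2 = 169.5

AM = 169.5


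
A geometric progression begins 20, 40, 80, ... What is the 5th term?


aₙ = a₁·r^(n-1)
= 20×2^4
= 20×16
= 320

a_5 = 320


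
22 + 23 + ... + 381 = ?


Σₖ₌22^381 k = Σₖ₌₁^381 k − Σₖ₌₁^21 k
= 381·382/2 − 21·22/2
= 72771 − 231 = 72540

Σk = 72540


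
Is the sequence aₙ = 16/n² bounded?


a₁ = 16, a₂ = 16/4, a₃ = 16/9, ...
0 < aₙ ≤ 16 for all n ≥ 1
The sequence IS bounded

Bounded (0 < aₙ ≤ 16)


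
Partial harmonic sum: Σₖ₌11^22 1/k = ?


Σₖ₌11^22 1/k = 1/11 + 1/12 + 1/13 + ... + 1/22
= 177351847/232792560
≈ 0.7618

Sum = 177351847/232792560 ≈ 0.7618


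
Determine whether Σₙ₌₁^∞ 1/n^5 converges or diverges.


p-series test: Σ c/n^p converges if p > 1, diverges if p ≤ 1 (constant c > 0 doesn't affect convergence).
p = 5
5 > 1 → CONVERGES

Converges (p = 5 > 1)


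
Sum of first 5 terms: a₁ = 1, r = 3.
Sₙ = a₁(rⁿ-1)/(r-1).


Sₙ = 1×(3^5 - 1)/(3 - 1)
= 1×(243 - 1)/2
= 1×242/2
= 121

S_5 = 121


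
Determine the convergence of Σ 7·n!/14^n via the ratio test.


aₙ = 7·n!/14^n
a_{n+1}/aₙ = (n+1)!/14^(n+1) × 14^n/n!  (constant 7 cancels)
= (n+1)/14
L = lim(n→∞) (n+1)/14 = ∞
L > 1 → series DIVERGES

Diverges (ratio test: L = ∞ > 1)


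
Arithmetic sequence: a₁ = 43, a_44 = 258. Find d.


d = (aₙ - a₁)/(n-1)
= (258 - 43)/(44-1)
= 215/43 = 5

d = 5


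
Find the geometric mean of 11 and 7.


GM = √(11×7) = √77 = 8.775

GM = 8.775


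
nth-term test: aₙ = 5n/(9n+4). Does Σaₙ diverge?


lim(n→∞) 5n/(9n+4) = 5/9 = 5/9  (divide numerator and denominator by n)
lim aₙ = 5/9 ≠ 0 → series DIVERGES

Diverges (lim aₙ = 5/9 ≠ 0)


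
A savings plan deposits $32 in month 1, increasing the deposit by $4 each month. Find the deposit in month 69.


aₙ = a₁ + (n-1)d
= 32 + (69-1)×4
= 32 + 272
= 304

a_69 = 304


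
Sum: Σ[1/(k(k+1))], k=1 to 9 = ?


1/(k(k+1)) = 1/k - 1/(k+1) (partial fractions)
Telescoping: Σ = 1 - 1/10 = 9/10

Sum = 9/10


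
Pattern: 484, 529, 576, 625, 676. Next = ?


Pattern: perfect squares: n²
Terms: 484, 529, 576, 625, 676
Next term = 729

Next term = 729


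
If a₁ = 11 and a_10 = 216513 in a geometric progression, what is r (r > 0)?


r^(n-1) = aₙ/a₁
r^9 = 216513/11 = 19683
r = 19683^(1/9)
= 3

r = 3


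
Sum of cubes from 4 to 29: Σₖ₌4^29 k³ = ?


Σₖ₌4^29 k³ = [29·30/2]² − [3·4/2]²
= 189225 − 36 = 189189

Σk³ = 189189


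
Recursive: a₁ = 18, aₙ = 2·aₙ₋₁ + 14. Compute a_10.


Computing step by step:
a_1 = 18
a_2 = 50
a_3 = 114
a_4 = 242
a_5 = 498
a_6 = 1010
a_7 = 2034
a_8 = 4082
a_9 = 8178
a_10 = 16370


a_10 = 16370


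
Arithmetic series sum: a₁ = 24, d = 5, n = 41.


aₙ = 24 + (41-1)×5 = 224
Sₙ = n(a₁+aₙ)/2 = 41×(24+224)/2
= 41×248/2 = 5084

S_41 = 5084


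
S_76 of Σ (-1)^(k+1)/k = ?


S = 1 - 1/2 + 1/3 - 1/4 + 1/5 - 1/6 + 1/7 - 1/8 ± ...
= 0.6866
(Full series converges to +ln(2) ≈ +0.6931)

S_76 = 0.6866


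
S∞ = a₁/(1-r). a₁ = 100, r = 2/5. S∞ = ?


S∞ = a₁/(1-r) = 100/(1 - 2/5)
= 100/(3/5)
= 500/3

S∞ = 500/3


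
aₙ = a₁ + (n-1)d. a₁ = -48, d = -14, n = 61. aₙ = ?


aₙ = a₁ + (n-1)d
= -48 + (61-1)×-14
= -48 - 840
= -888

a_61 = -888


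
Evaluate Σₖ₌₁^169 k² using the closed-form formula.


n = 169
n(n+1)(2n+1)/6 = 169×170×339/6
= 9739470/6 = 1623245

Σk² = 1623245


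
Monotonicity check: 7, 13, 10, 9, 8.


Differences: 6, -3, -1, -1
Difference at position 1 is +6 (> 0) but position 2 is -3 (< 0) — sequence both rises and falls
→ NOT monotonic

Not monotonic


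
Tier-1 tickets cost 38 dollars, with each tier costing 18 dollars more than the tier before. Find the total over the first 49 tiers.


aₙ = 38 + (49-1)×18 = 902
Sₙ = n(a₁+aₙ)/2 = 49×(38+902)/2
= 49×940/2 = 23030

S_49 = 23030


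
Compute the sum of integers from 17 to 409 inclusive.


Σₖ₌17^409 k = Σₖ₌₁^409 k − Σₖ₌₁^16 k
= 409·410/2 − 16·17/2
= 83845 − 136 = 83709

Σk = 83709


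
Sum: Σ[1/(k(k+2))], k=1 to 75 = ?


1/(k(k+2)) = (1/2)·(1/k - 1/(k+2)) (partial fractions)
Telescoping: Σ = (1/2)·(1 + 1/2 - 1/76 - 1/77) = 8625/11704

Sum = 8625/11704


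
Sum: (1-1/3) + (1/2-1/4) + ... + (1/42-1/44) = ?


Telescoping with gap 2: two head and two tail terms survive.
= (1 + 1/2) - (1/43 + 1/44)
= 3/2 - 1/43 - 1/44 = 2751/1892

Sum = 2751/1892


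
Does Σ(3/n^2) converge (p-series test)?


p-series test: Σ c/n^p converges if p > 1, diverges if p ≤ 1 (constant c > 0 doesn't affect convergence).
p = 2
2 > 1 → CONVERGES

Converges (p = 2 > 1)


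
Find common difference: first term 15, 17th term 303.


d = (aₙ - a₁)/(n-1)
= (303 - 15)/(17-1)
= 288/16 = 18

d = 18


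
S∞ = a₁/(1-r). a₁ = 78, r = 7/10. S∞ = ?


S∞ = a₁/(1-r) = 78/(1 - 7/10)
= 78/(3/10)
= 260

S∞ = 260


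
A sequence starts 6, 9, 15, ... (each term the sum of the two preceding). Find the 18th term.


Computing iteratively: 6, 9, 15, 24, 39, 63, 102, 165, 267, 432, 699, 1131, ...
a_18 = 20295

a_18 = 20295


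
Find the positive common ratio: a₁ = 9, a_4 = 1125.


r^(n-1) = aₙ/a₁
r^3 = 1125/9 = 125
r = 125^(1/3)
= 5

r = 5


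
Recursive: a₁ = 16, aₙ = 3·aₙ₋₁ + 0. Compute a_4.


Computing step by step:
a_1 = 16
a_2 = 48
a_3 = 144
a_4 = 432


a_4 = 432


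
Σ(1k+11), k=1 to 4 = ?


Σ(1k+11) = 1·Σk + 11·n
= 1·10 + 11·4
= 10 + 44 = 54

Σ = 54


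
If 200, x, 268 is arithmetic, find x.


AM = (200 + 268)/2 = 468/2 = 234

AM = 234


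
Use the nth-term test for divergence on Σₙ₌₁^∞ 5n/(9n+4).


lim(n→∞) 5n/(9n+4) = 5/9 = 5/9  (divide numerator and denominator by n)
lim aₙ = 5/9 ≠ 0 → series DIVERGES

Diverges (lim aₙ = 5/9 ≠ 0)


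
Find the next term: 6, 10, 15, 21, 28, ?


Pattern: triangular numbers: n(n+1)/2
Terms: 6, 10, 15, 21, 28
Next term = 36

Next term = 36


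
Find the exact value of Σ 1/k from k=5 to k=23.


Σₖ₌5^23 1/k = 1/5 + 1/6 + 1/7 + ... + 1/23
= 589307197/356948592
≈ 1.651

Sum = 589307197/356948592 ≈ 1.651


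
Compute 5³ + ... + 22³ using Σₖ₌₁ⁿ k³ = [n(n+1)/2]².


Σₖ₌5^22 k³ = [22·23/2]² − [4·5/2]²
= 64009 − 100 = 63909

Σk³ = 63909


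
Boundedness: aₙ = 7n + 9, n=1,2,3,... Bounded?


aₙ = 7n + 9 → as n→∞, aₙ→∞
No finite upper bound exists
The sequence is UNBOUNDED

Unbounded (aₙ → ∞ as n → ∞)


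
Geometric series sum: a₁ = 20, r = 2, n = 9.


Sₙ = 20×(2^9 - 1)/(2 - 1)
= 20×(512 - 1)/1
= 20×511/1
= 10220

S_9 = 10220


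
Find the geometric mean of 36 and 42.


GM = √(36×42) = √1512 = 38.8844

GM = 38.8844


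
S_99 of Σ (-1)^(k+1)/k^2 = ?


S = 1 - 1/4 + 1/9 - 1/16 + 1/25 - 1/36 + 1/49 - 1/64 ± ...
= 0.8225
(Full series converges to +π²/12 ≈ +0.8225)

S_99 = 0.8225


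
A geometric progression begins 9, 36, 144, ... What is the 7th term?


aₙ = a₁·r^(n-1)
= 9×4^6
= 9×4096
= 36864

a_7 = 36864


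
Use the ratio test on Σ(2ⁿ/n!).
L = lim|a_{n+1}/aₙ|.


aₙ = 2^n/n!
a_{n+1}/aₙ = 2^(n+1)/(n+1)! × n!/2^n
= 2/(n+1)
L = lim(n→∞) 2/(n+1) = 0
L < 1 → series CONVERGES

Converges (ratio test: L = 0 < 1)


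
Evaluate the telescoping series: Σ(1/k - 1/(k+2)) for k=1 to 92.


Telescoping with gap 2: two head and two tail terms survive.
= (1 + 1/2) - (1/93 + 1/94)
= 3/2 - 1/93 - 1/94 = 6463/4371

Sum = 6463/4371


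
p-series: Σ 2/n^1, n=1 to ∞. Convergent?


p-series test: Σ c/n^p converges if p > 1, diverges if p ≤ 1 (constant c > 0 doesn't affect convergence).
p = 1
1 ≤ 1 → DIVERGES

Diverges (p = 1 ≤ 1)


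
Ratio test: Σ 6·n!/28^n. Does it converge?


aₙ = 6·n!/28^n
a_{n+1}/aₙ = (n+1)!/28^(n+1) × 28^n/n!  (constant 6 cancels)
= (n+1)/28
L = lim(n→∞) (n+1)/28 = ∞
L > 1 → series DIVERGES

Diverges (ratio test: L = ∞ > 1)


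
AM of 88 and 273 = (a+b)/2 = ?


AM = (88 + 273)/2 = 361/2 = 180.5

AM = 180.5


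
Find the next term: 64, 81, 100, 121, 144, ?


Pattern: perfect squares: n²
Terms: 64, 81, 100, 121, 144
Next term = 169

Next term = 169


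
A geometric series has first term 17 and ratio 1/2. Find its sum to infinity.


S∞ = a₁/(1-r) = 17/(1 - 1/2)
= 17/(1/2)
= 34

S∞ = 34


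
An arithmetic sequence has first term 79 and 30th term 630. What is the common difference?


d = (aₙ - a₁)/(n-1)
= (630 - 79)/(30-1)
= 551/29 = 19

d = 19


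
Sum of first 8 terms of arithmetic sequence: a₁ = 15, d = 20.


aₙ = 15 + (8-1)×20 = 155
Sₙ = n(a₁+aₙ)/2 = 8×(15+155)/2
= 8×170/2 = 680

S_8 = 680


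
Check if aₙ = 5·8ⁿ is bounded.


aₙ = 5·8ⁿ → as n→∞, aₙ→∞ (since base 8 > 1)
No finite upper bound exists
The sequence is UNBOUNDED

Unbounded (aₙ → ∞ as n → ∞)


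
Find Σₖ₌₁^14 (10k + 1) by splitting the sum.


Σ(10k+1) = 10·Σk + 1·n
= 10·105 + 1·14
= 1050 + 14 = 1064

Σ = 1064


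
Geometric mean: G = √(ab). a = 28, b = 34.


GM = √(28×34) = √952 = 30.8545

GM = 30.8545


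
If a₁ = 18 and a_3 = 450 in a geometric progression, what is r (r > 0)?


r^(n-1) = aₙ/a₁
r^2 = 450/18 = 25
r = 25^(1/2)
= ±5; taking r > 0 gives r = 5

r = 5


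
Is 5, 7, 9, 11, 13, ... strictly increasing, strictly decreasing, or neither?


Differences: 2, 2, 2, 2
All differences > 0 → strictly INCREASING

Monotonically increasing


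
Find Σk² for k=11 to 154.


Σₖ₌11^154 k² = Σₖ₌₁^154 k² − Σₖ₌₁^10 k²
= 154·155·309/6 − 10·11·21/6
= 1229305 − 385 = 1228920

Σk² = 1228920


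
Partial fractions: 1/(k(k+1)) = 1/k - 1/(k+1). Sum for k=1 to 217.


1/(k(k+1)) = 1/k - 1/(k+1) (partial fractions)
Telescoping: Σ = 1 - 1/218 = 217/218

Sum = 217/218


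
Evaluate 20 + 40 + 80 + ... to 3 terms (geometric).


Sₙ = 20×(2^3 - 1)/(2 - 1)
= 20×(8 - 1)/1
= 20×7/1
= 140

S_3 = 140


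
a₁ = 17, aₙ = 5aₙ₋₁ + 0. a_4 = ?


Computing step by step:
a_1 = 17
a_2 = 85
a_3 = 425
a_4 = 2125


a_4 = 2125


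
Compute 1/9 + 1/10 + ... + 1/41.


Σₖ₌9^41 1/k = 1/9 + 1/10 + 1/11 + ... + 1/41
= 4509442597091999/2844937529085600
≈ 1.5851

Sum = 4509442597091999/2844937529085600 ≈ 1.5851


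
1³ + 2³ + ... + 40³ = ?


n(n+1)/2 = 40×41/2 = 820
Σk³ = 820² = 672400

Σk³ = 672400


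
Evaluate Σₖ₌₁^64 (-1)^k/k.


S = -1 + 1/2 - 1/3 + 1/4 - 1/5 + 1/6 - 1/7 + 1/8 ± ...
= -0.6854
(Full series converges to -ln(2) ≈ -0.6931)

S_64 = -0.6854


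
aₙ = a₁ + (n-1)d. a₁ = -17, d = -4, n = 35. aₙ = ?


aₙ = a₁ + (n-1)d
= -17 + (35-1)×-4
= -17 - 136
= -153

a_35 = -153


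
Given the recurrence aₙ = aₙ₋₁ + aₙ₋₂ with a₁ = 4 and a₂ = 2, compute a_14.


Computing iteratively: 4, 2, 6, 8, 14, 22, 36, 58, 94, 152, 246, 398, ...
a_14 = 1042

a_14 = 1042


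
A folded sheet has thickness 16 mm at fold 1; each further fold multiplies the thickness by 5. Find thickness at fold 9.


aₙ = a₁·r^(n-1)
= 16×5^8
= 16×390625
= 6250000

a_9 = 6250000


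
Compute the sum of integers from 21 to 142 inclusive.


Σₖ₌21^142 k = Σₖ₌₁^142 k − Σₖ₌₁^20 k
= 142·143/2 − 20·21/2
= 10153 − 210 = 9943

Σk = 9943


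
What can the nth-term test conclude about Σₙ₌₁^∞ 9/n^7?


lim(n→∞) 9/n^7 = 0
lim aₙ = 0 → nth-term test is INCONCLUSIVE
(Need other tests; this is actually a convergent p-series with p=7 > 1)

Inconclusive (lim aₙ = 0; need another test)


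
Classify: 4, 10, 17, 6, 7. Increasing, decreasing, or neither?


Differences: 6, 7, -11, 1
Difference at position 1 is +6 (> 0) but position 3 is -11 (< 0) — sequence both rises and falls
→ NOT monotonic

Not monotonic


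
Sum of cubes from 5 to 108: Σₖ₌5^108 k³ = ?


Σₖ₌5^108 k³ = [108·109/2]² − [4·5/2]²
= 34644996 − 100 = 34644896

Σk³ = 34644896


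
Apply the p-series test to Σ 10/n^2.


p-series test: Σ c/n^p converges if p > 1, diverges if p ≤ 1 (constant c > 0 doesn't affect convergence).
p = 2
2 > 1 → CONVERGES

Converges (p = 2 > 1)


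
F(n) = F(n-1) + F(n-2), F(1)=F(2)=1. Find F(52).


Fibonacci sequence: 1, 1, 2, 3, 5, 8, 13, 21, 34, 55, 89, ...
F(52) = 32951280099

F(52) = 32951280099


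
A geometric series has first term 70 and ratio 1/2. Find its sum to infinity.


S∞ = a₁/(1-r) = 70/(1 - 1/2)
= 70/(1/2)
= 140

S∞ = 140


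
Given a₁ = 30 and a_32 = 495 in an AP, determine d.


d = (aₙ - a₁)/(n-1)
= (495 - 30)/(32-1)
= 465/31 = 15

d = 15


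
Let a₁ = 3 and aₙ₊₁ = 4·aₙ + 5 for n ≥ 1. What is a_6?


Computing step by step:
a_1 = 3
a_2 = 17
a_3 = 73
a_4 = 297
a_5 = 1193
a_6 = 4777


a_6 = 4777


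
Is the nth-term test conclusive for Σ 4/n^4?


lim(n→∞) 4/n^4 = 0
lim aₙ = 0 → nth-term test is INCONCLUSIVE
(Need other tests; this is actually a convergent p-series with p=4 > 1)

Inconclusive (lim aₙ = 0; need another test)


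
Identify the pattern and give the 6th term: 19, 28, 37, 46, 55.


Pattern: arithmetic (d=9)
Terms: 19, 28, 37, 46, 55
Next term = 64

Next term = 64


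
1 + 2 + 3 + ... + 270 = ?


n(n+1)/2 = 270×271/2 = 73170/2 = 36585

Σk = 36585


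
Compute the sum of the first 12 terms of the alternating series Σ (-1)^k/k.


S = -1 + 1/2 - 1/3 + 1/4 - 1/5 + 1/6 - 1/7 + 1/8 ± ...
= -0.6532
(Full series converges to -ln(2) ≈ -0.6931)

S_12 = -0.6532


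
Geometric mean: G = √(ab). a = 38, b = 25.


GM = √(38×25) = √950 = 30.8221

GM = 30.8221


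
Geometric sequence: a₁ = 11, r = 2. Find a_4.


aₙ = a₁·r^(n-1)
= 11×2^3
= 11×8
= 88

a_4 = 88


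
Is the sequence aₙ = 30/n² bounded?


a₁ = 30, a₂ = 30/4, a₃ = 30/9, ...
0 < aₙ ≤ 30 for all n ≥ 1
The sequence IS bounded

Bounded (0 < aₙ ≤ 30)


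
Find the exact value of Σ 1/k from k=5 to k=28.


Σₖ₌5^28 1/k = 1/5 + 1/6 + 1/7 + ... + 1/28
= 148084936403/80313433200
≈ 1.8438

Sum = 148084936403/80313433200 ≈ 1.8438


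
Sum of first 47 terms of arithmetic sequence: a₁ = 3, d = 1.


aₙ = 3 + (47-1)×1 = 49
Sₙ = n(a₁+aₙ)/2 = 47×(3+49)/2
= 47×52/2 = 1222

S_47 = 1222


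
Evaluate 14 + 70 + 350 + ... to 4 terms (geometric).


Sₙ = 14×(5^4 - 1)/(5 - 1)
= 14×(625 - 1)/4
= 14×624/4
= 2184

S_4 = 2184


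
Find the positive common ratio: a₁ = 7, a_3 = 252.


r^(n-1) = aₙ/a₁
r^2 = 252/7 = 36
r = 36^(1/2)
= ±6; taking r > 0 gives r = 6

r = 6


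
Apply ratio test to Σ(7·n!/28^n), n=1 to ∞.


aₙ = 7·n!/28^n
a_{n+1}/aₙ = (n+1)!/28^(n+1) × 28^n/n!  (constant 7 cancels)
= (n+1)/28
L = lim(n→∞) (n+1)/28 = ∞
L > 1 → series DIVERGES

Diverges (ratio test: L = ∞ > 1)


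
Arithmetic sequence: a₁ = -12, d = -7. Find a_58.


aₙ = a₁ + (n-1)d
= -12 + (58-1)×-7
= -12 - 399
= -411

a_58 = -411


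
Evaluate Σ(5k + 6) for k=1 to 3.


Σ(5k+6) = 5·Σk + 6·n
= 5·6 + 6·3
= 30 + 18 = 48

Σ = 48


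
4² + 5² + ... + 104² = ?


Σₖ₌4^104 k² = Σₖ₌₁^104 k² − Σₖ₌₁^3 k²
= 104·105·209/6 − 3·4·7/6
= 380380 − 14 = 380366

Σk² = 380366


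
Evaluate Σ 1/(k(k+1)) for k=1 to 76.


1/(k(k+1)) = 1/k - 1/(k+1) (partial fractions)
Telescoping: Σ = 1 - 1/77 = 76/77

Sum = 76/77


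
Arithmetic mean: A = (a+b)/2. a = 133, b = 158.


AM = (133 + 158)/2 = 291/2 = 145.5

AM = 145.5


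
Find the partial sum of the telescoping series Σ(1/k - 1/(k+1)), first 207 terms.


Telescoping: adjacent terms cancel.
= 1/1 - 1/208
= 1 - 1/208 = 207/208

Sum = 207/208


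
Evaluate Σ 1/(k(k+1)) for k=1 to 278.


1/(k(k+1)) = 1/k - 1/(k+1) (partial fractions)
Telescoping: Σ = 1 - 1/279 = 278/279

Sum = 278/279


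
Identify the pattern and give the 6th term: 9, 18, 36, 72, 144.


Pattern: geometric (r=2)
Terms: 9, 18, 36, 72, 144
Next term = 288

Next term = 288


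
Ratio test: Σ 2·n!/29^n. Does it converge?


aₙ = 2·n!/29^n
a_{n+1}/aₙ = (n+1)!/29^(n+1) × 29^n/n!  (constant 2 cancels)
= (n+1)/29
L = lim(n→∞) (n+1)/29 = ∞
L > 1 → series DIVERGES

Diverges (ratio test: L = ∞ > 1)


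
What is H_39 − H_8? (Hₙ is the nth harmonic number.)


Σₖ₌9^39 1/k = 1/9 + 1/10 + 1/11 + ... + 1/39
= 106559278991299/69388720221600
≈ 1.5357

Sum = 106559278991299/69388720221600 ≈ 1.5357
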